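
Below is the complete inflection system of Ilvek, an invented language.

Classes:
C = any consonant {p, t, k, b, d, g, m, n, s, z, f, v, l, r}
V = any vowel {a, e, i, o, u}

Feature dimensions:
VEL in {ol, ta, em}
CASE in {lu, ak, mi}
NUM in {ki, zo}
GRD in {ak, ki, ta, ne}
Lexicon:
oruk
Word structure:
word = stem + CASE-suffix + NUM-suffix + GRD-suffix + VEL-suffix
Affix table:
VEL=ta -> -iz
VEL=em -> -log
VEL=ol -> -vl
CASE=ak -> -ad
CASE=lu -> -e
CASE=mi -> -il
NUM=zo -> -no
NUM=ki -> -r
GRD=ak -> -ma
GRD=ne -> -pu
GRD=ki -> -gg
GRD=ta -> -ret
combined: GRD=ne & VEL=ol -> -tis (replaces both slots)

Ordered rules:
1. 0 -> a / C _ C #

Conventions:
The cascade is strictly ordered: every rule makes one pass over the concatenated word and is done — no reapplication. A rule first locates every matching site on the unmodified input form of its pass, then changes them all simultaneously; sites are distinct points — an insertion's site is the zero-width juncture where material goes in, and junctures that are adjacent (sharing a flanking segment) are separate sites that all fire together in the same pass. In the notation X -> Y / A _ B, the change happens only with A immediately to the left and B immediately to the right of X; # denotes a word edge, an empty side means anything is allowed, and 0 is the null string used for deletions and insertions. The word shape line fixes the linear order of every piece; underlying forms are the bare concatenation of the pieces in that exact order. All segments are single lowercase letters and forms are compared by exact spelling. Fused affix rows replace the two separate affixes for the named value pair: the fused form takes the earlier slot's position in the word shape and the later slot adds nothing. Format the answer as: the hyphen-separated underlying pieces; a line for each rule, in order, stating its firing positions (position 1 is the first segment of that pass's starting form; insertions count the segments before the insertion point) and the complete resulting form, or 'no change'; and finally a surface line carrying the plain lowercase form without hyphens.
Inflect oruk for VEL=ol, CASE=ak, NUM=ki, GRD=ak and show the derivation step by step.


underlying: oruk-ad-r-ma-vl
1. 0 -> a / C _ C #: inserts after position(s) 10: orukadrmaval
surface: orukadrmaval


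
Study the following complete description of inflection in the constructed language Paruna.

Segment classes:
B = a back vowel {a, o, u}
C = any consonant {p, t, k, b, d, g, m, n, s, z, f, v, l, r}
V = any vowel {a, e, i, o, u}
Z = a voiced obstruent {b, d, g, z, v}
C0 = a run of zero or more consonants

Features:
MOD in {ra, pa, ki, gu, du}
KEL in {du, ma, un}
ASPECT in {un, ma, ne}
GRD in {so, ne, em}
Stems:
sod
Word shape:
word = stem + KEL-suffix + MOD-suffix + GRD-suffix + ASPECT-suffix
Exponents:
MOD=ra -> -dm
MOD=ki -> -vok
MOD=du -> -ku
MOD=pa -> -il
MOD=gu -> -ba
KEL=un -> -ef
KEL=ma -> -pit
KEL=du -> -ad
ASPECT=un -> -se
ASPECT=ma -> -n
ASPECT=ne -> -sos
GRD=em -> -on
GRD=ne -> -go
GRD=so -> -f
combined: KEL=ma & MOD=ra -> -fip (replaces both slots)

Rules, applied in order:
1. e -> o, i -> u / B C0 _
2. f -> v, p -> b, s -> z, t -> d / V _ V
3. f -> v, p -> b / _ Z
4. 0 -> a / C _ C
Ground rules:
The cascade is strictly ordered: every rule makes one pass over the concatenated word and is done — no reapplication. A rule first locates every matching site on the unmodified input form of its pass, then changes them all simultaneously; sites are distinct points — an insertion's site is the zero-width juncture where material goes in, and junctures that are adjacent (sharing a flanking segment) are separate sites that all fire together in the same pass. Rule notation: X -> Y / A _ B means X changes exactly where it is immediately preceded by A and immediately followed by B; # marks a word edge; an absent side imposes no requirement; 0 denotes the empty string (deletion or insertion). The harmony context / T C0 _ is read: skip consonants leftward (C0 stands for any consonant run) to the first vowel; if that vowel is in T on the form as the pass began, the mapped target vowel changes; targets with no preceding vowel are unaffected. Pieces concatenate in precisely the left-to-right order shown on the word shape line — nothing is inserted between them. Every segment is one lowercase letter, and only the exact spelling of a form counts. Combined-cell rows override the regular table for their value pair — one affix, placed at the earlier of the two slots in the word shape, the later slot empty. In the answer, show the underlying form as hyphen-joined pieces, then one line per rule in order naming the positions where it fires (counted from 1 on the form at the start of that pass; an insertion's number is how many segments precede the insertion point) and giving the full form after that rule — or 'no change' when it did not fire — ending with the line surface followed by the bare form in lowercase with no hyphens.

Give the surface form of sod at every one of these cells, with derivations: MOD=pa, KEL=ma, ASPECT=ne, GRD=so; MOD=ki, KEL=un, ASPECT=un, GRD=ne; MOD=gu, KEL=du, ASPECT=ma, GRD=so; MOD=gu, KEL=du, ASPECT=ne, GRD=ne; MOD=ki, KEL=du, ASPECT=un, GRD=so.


cell MOD=pa, KEL=ma, ASPECT=ne, GRD=so:
underlying: sod-pit-il-f-sos
1. e -> o, i -> u / B C0 _: fires at position(s) 5: sodputilfsos
2. f -> v, p -> b, s -> z, t -> d / V _ V: fires at position(s) 6: sodpudilfsos
3. f -> v, p -> b / _ Z: no change
4. 0 -> a / C _ C: inserts after position(s) 3, 8, 9: sodapudilafasos
surface: sodapudilafasos

cell MOD=ki, KEL=un, ASPECT=un, GRD=ne:
underlying: sod-ef-vok-go-se
1. e -> o, i -> u / B C0 _: fires at position(s) 4, 12: sodofvokgoso
2. f -> v, p -> b, s -> z, t -> d / V _ V: fires at position(s) 11: sodofvokgozo
3. f -> v, p -> b / _ Z: fires at position(s) 5: sodovvokgozo
4. 0 -> a / C _ C: inserts after position(s) 5, 8: sodovavokagozo
surface: sodovavokagozo

cell MOD=gu, KEL=du, ASPECT=ma, GRD=so:
underlying: sod-ad-ba-f-n
1. e -> o, i -> u / B C0 _: no change
2. f -> v, p -> b, s -> z, t -> d / V _ V: no change
3. f -> v, p -> b / _ Z: no change
4. 0 -> a / C _ C: inserts after position(s) 5, 8: sodadabafan
surface: sodadabafan

cell MOD=gu, KEL=du, ASPECT=ne, GRD=ne:
underlying: sod-ad-ba-go-sos
1. e -> o, i -> u / B C0 _: no change
2. f -> v, p -> b, s -> z, t -> d / V _ V: fires at position(s) 10: sodadbagozos
3. f -> v, p -> b / _ Z: no change
4. 0 -> a / C _ C: inserts after position(s) 5: sodadabagozos
surface: sodadabagozos

cell MOD=ki, KEL=du, ASPECT=un, GRD=so:
underlying: sod-ad-vok-f-se
1. e -> o, i -> u / B C0 _: fires at position(s) 11: sodadvokfso
2. f -> v, p -> b, s -> z, t -> d / V _ V: no change
3. f -> v, p -> b / _ Z: no change
4. 0 -> a / C _ C: inserts after position(s) 5, 8, 9: sodadavokafaso
surface: sodadavokafaso


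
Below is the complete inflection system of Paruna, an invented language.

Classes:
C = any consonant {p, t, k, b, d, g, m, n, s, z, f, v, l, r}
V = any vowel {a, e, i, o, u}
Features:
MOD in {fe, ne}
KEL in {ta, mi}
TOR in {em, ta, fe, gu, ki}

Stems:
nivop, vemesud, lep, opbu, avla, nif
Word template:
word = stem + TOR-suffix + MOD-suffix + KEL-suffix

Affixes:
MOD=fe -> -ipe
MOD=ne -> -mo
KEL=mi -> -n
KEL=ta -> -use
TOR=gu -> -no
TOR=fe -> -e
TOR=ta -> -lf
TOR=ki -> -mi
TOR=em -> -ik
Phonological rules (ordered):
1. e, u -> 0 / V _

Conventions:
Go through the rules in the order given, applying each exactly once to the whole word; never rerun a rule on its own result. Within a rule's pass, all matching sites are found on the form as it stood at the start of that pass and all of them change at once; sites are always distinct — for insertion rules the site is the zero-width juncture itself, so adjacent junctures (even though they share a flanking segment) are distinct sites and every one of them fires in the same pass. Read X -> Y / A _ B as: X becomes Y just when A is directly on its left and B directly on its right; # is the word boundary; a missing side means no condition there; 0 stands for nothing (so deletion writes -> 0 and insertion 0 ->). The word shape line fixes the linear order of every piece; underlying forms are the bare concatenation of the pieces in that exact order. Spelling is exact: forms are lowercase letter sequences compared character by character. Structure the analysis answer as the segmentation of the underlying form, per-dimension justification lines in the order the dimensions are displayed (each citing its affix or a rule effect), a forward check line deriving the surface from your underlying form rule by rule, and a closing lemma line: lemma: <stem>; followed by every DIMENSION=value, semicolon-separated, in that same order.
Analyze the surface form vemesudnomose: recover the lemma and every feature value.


underlying: vemesud-no-mo-use
MOD=ne - signalled by the affix -mo
KEL=ta - signalled by the affix -use
TOR=gu - signalled by the affix -no
check: vemesudnomouse -> vemesudnomose
lemma: vemesud; MOD=ne; KEL=ta; TOR=gu


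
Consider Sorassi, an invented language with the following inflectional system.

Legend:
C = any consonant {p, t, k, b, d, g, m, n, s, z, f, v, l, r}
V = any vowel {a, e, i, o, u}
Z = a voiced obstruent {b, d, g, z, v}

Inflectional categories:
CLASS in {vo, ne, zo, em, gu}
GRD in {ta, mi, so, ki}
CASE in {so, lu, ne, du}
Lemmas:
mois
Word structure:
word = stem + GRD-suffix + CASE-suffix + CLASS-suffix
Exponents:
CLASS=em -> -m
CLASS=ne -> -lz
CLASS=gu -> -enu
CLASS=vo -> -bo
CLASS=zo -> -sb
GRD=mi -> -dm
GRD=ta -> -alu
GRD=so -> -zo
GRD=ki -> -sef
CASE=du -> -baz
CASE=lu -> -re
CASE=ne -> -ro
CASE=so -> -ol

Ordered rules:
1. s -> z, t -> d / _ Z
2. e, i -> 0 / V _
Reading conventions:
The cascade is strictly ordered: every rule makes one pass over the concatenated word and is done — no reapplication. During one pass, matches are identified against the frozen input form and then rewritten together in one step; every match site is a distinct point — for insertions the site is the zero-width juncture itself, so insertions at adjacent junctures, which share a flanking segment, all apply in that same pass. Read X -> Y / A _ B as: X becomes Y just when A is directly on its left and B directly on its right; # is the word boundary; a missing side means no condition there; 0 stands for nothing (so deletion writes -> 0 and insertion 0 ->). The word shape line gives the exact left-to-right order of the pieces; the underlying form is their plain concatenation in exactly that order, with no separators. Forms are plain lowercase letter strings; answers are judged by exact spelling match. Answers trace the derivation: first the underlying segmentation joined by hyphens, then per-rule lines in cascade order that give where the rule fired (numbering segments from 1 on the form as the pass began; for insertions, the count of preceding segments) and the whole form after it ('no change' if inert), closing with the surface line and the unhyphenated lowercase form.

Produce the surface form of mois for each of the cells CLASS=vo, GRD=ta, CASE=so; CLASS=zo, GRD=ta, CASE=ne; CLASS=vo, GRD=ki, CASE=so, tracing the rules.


cell CLASS=vo, GRD=ta, CASE=so:
underlying: mois-alu-ol-bo
1. s -> z, t -> d / _ Z: no change
2. e, i -> 0 / V _: fires at position(s) 3: mosaluolbo
surface: mosaluolbo

cell CLASS=zo, GRD=ta, CASE=ne:
underlying: mois-alu-ro-sb
1. s -> z, t -> d / _ Z: fires at position(s) 10: moisalurozb
2. e, i -> 0 / V _: fires at position(s) 3: mosalurozb
surface: mosalurozb

cell CLASS=vo, GRD=ki, CASE=so:
underlying: mois-sef-ol-bo
1. s -> z, t -> d / _ Z: no change
2. e, i -> 0 / V _: fires at position(s) 3: mossefolbo
surface: mossefolbo


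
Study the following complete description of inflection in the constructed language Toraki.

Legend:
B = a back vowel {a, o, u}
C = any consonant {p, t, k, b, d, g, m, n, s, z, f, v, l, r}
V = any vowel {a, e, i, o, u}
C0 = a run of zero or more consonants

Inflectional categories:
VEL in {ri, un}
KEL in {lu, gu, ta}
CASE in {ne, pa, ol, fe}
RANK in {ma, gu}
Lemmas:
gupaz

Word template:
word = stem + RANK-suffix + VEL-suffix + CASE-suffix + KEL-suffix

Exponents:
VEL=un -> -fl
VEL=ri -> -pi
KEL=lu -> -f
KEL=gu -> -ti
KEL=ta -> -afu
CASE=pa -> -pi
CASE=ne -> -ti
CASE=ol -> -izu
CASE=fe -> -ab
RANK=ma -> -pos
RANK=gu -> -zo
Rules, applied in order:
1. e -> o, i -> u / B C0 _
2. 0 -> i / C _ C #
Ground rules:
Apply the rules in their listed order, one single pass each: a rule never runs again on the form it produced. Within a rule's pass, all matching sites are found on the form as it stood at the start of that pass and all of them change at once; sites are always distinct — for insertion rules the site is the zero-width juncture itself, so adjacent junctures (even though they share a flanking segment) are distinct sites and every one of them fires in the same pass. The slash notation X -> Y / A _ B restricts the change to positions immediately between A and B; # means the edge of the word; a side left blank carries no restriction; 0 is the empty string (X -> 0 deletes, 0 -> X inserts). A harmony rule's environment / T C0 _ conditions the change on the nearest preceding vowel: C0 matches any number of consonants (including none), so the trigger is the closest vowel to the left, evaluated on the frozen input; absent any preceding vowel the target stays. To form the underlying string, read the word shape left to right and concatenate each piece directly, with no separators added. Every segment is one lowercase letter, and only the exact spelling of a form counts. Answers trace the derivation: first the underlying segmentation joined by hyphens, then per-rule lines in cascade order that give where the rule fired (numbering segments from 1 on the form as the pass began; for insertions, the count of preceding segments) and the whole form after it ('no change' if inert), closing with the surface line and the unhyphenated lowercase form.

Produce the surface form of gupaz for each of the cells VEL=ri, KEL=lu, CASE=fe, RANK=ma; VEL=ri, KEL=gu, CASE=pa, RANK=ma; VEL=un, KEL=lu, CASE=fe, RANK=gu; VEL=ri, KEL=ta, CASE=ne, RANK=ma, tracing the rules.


cell VEL=ri, KEL=lu, CASE=fe, RANK=ma:
underlying: gupaz-pos-pi-ab-f
1. e -> o, i -> u / B C0 _: fires at position(s) 10: gupazpospuabf
2. 0 -> i / C _ C #: inserts after position(s) 12: gupazpospuabif
surface: gupazpospuabif

cell VEL=ri, KEL=gu, CASE=pa, RANK=ma:
underlying: gupaz-pos-pi-pi-ti
1. e -> o, i -> u / B C0 _: fires at position(s) 10: gupazpospupiti
2. 0 -> i / C _ C #: no change
surface: gupazpospupiti

cell VEL=un, KEL=lu, CASE=fe, RANK=gu:
underlying: gupaz-zo-fl-ab-f
1. e -> o, i -> u / B C0 _: no change
2. 0 -> i / C _ C #: inserts after position(s) 11: gupazzoflabif
surface: gupazzoflabif

cell VEL=ri, KEL=ta, CASE=ne, RANK=ma:
underlying: gupaz-pos-pi-ti-afu
1. e -> o, i -> u / B C0 _: fires at position(s) 10: gupazposputiafu
2. 0 -> i / C _ C #: no change
surface: gupazposputiafu


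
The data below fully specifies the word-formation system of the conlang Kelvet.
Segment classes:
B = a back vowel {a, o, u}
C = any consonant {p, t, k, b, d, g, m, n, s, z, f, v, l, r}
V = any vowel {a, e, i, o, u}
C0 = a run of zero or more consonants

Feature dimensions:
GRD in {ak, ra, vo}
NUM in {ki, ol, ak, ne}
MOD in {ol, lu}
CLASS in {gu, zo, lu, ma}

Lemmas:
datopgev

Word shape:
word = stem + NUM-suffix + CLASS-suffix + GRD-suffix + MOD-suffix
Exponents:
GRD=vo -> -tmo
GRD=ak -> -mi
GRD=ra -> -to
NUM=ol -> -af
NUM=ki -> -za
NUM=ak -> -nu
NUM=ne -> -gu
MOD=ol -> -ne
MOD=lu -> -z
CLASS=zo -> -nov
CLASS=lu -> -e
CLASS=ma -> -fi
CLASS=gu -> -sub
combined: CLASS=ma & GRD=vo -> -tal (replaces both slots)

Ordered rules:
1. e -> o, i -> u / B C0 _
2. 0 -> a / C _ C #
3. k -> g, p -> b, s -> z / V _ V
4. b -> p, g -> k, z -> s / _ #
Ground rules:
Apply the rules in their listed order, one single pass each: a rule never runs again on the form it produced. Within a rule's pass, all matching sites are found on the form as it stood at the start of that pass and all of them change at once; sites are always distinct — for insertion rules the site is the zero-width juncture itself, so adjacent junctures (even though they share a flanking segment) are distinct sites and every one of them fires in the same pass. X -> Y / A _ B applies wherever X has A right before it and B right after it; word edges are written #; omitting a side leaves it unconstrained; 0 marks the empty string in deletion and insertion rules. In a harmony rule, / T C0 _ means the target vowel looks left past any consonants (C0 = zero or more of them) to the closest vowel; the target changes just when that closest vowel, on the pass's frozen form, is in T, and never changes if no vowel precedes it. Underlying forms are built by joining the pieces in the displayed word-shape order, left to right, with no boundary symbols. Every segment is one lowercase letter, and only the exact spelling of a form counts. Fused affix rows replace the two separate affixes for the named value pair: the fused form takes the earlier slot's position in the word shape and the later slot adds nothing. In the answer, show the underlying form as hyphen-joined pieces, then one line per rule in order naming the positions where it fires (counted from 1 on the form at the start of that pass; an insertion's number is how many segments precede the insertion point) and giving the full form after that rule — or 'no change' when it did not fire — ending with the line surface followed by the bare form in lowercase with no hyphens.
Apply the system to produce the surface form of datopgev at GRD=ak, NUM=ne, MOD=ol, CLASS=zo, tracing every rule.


underlying: datopgev-gu-nov-mi-ne
1. e -> o, i -> u / B C0 _: fires at position(s) 7, 15: datopgovgunovmune
2. 0 -> a / C _ C #: no change
3. k -> g, p -> b, s -> z / V _ V: no change
4. b -> p, g -> k, z -> s / _ #: no change
surface: datopgovgunovmune


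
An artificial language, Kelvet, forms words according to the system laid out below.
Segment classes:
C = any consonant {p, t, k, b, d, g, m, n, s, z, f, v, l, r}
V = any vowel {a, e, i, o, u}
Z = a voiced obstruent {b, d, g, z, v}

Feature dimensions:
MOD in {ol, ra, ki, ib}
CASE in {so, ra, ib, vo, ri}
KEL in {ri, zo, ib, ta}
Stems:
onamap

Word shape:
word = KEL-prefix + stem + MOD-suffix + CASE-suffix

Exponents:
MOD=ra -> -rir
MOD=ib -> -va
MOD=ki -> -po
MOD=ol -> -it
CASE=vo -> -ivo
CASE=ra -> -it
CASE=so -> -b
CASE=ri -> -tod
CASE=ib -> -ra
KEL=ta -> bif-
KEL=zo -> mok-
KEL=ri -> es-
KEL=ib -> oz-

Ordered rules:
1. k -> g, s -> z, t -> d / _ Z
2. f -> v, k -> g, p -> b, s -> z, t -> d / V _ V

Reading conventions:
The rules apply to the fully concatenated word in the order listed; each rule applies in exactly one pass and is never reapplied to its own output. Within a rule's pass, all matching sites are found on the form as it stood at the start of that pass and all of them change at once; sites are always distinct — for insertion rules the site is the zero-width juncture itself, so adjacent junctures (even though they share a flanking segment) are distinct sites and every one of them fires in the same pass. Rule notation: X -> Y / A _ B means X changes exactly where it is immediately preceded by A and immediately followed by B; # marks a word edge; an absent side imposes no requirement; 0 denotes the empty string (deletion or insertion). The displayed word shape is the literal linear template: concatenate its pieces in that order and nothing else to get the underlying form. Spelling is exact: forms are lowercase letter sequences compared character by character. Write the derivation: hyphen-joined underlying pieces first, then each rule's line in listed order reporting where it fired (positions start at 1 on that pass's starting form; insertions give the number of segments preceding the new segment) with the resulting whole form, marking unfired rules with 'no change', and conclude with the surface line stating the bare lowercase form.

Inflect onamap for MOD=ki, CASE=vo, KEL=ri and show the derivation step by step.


underlying: es-onamap-po-ivo
1. k -> g, s -> z, t -> d / _ Z: no change
2. f -> v, k -> g, p -> b, s -> z, t -> d / V _ V: fires at position(s) 2: ezonamappoivo
surface: ezonamappoivo


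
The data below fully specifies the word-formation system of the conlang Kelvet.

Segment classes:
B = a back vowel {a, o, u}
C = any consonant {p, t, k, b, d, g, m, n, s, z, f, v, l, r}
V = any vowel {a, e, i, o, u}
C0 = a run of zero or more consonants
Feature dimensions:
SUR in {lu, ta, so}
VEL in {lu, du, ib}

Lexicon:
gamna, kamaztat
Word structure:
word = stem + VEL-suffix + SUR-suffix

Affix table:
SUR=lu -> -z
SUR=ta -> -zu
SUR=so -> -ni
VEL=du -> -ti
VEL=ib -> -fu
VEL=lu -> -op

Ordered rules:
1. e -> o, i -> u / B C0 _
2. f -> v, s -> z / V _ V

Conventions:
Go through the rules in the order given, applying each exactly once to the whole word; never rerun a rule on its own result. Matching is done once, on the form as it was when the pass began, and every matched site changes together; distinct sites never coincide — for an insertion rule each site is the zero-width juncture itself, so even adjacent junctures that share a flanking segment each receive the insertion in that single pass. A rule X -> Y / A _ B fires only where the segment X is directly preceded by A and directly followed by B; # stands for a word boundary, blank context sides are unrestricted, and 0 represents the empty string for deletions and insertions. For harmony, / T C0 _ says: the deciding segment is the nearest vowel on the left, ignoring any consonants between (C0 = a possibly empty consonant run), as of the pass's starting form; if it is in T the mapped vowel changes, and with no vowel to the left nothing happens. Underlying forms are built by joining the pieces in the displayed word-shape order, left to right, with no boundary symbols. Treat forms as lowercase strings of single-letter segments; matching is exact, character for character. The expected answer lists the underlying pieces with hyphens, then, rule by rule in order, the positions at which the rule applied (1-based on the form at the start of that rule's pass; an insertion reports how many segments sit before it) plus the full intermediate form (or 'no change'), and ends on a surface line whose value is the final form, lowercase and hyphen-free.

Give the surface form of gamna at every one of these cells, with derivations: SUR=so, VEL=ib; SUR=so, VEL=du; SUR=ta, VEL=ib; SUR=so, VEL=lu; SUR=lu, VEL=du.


cell SUR=so, VEL=ib:
underlying: gamna-fu-ni
1. e -> o, i -> u / B C0 _: fires at position(s) 9: gamnafunu
2. f -> v, s -> z / V _ V: fires at position(s) 6: gamnavunu
surface: gamnavunu

cell SUR=so, VEL=du:
underlying: gamna-ti-ni
1. e -> o, i -> u / B C0 _: fires at position(s) 7: gamnatuni
2. f -> v, s -> z / V _ V: no change
surface: gamnatuni

cell SUR=ta, VEL=ib:
underlying: gamna-fu-zu
1. e -> o, i -> u / B C0 _: no change
2. f -> v, s -> z / V _ V: fires at position(s) 6: gamnavuzu
surface: gamnavuzu

cell SUR=so, VEL=lu:
underlying: gamna-op-ni
1. e -> o, i -> u / B C0 _: fires at position(s) 9: gamnaopnu
2. f -> v, s -> z / V _ V: no change
surface: gamnaopnu

cell SUR=lu, VEL=du:
underlying: gamna-ti-z
1. e -> o, i -> u / B C0 _: fires at position(s) 7: gamnatuz
2. f -> v, s -> z / V _ V: no change
surface: gamnatuz


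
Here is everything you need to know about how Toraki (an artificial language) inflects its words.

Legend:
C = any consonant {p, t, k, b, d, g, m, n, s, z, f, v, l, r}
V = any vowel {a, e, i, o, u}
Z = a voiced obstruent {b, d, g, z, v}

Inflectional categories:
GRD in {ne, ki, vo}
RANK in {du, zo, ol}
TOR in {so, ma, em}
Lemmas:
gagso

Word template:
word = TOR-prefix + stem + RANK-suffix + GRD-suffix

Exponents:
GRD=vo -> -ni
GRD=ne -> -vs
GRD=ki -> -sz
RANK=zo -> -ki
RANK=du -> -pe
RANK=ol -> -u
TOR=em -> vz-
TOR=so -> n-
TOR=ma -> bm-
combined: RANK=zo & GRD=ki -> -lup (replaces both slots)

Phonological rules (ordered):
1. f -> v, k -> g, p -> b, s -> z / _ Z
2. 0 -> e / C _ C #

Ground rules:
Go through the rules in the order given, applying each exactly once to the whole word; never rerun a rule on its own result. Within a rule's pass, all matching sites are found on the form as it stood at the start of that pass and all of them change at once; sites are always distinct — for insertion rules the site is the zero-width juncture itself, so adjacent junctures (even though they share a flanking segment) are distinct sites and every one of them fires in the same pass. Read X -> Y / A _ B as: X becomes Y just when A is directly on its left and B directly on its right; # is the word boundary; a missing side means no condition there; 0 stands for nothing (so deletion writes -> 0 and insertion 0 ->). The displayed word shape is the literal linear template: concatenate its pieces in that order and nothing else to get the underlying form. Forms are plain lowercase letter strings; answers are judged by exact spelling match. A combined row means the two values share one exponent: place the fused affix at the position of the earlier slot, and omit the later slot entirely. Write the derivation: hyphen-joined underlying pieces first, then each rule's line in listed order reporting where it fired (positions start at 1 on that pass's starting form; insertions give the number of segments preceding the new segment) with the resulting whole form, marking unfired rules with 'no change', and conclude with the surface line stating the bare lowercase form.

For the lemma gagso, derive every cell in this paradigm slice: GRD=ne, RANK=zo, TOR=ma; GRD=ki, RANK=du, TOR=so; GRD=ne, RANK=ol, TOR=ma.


cell GRD=ne, RANK=zo, TOR=ma:
underlying: bm-gagso-ki-vs
1. f -> v, k -> g, p -> b, s -> z / _ Z: no change
2. 0 -> e / C _ C #: inserts after position(s) 10: bmgagsokives
surface: bmgagsokives

cell GRD=ki, RANK=du, TOR=so:
underlying: n-gagso-pe-sz
1. f -> v, k -> g, p -> b, s -> z / _ Z: fires at position(s) 9: ngagsopezz
2. 0 -> e / C _ C #: inserts after position(s) 9: ngagsopezez
surface: ngagsopezez

cell GRD=ne, RANK=ol, TOR=ma:
underlying: bm-gagso-u-vs
1. f -> v, k -> g, p -> b, s -> z / _ Z: no change
2. 0 -> e / C _ C #: inserts after position(s) 9: bmgagsouves
surface: bmgagsouves


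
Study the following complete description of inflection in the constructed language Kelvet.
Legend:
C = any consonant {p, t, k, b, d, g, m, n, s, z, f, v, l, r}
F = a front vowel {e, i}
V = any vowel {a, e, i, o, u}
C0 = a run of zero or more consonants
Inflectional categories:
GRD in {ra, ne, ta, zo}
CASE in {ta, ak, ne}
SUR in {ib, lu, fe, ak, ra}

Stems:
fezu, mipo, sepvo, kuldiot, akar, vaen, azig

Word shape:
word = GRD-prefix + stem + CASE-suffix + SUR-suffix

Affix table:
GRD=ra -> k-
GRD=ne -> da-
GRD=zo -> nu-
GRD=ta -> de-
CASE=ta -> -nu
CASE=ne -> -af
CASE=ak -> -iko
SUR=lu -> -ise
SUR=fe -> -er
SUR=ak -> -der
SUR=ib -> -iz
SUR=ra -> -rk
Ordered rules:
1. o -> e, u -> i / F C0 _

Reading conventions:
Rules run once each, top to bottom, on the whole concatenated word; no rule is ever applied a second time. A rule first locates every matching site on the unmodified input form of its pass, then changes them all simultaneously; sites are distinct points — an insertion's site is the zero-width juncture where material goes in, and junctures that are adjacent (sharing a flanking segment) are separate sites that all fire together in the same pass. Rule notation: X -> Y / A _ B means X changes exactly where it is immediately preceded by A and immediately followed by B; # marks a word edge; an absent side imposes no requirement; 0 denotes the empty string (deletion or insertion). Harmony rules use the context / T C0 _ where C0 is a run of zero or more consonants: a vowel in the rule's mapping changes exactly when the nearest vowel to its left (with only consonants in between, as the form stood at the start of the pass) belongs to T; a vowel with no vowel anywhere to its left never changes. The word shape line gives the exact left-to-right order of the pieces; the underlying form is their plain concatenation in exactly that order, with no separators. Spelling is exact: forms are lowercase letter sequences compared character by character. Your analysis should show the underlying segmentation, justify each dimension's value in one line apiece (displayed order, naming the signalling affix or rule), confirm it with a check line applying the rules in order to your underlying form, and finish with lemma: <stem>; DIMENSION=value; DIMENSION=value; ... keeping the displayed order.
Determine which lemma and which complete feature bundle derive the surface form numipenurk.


underlying: nu-mipo-nu-rk
GRD=zo - signalled by the affix nu-
CASE=ta - signalled by the affix -nu
SUR=ra - signalled by the affix -rk
check: numiponurk -> numipenurk
lemma: mipo; GRD=zo; CASE=ta; SUR=ra


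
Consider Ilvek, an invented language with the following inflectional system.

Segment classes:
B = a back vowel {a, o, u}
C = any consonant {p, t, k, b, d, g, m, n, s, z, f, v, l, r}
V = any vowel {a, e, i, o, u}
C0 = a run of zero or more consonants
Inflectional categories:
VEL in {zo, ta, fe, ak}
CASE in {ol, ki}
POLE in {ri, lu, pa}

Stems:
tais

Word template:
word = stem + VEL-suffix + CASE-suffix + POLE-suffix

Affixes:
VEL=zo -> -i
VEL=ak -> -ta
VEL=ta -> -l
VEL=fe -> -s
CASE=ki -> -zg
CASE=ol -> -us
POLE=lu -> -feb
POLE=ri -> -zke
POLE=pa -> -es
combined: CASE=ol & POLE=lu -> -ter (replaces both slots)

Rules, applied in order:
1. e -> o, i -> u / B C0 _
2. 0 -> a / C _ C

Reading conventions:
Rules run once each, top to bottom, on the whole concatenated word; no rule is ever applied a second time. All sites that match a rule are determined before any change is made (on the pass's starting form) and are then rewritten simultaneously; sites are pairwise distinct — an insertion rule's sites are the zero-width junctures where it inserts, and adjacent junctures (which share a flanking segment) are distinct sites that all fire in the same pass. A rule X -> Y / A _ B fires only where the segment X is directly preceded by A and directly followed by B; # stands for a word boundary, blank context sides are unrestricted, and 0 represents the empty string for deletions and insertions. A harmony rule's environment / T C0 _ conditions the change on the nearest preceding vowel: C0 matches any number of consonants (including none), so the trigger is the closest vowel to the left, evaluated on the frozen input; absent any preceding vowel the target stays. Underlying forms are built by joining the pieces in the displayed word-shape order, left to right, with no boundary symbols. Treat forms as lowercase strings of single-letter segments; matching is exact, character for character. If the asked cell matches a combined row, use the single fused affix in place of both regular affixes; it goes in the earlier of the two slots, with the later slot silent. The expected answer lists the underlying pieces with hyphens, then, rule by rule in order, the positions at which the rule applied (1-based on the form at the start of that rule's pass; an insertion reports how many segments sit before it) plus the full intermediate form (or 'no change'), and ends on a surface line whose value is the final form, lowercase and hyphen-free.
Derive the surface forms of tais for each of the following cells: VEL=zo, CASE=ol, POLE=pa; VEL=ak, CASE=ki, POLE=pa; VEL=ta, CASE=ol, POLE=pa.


cell VEL=zo, CASE=ol, POLE=pa:
underlying: tais-i-us-es
1. e -> o, i -> u / B C0 _: fires at position(s) 3, 8: tausiusos
2. 0 -> a / C _ C: no change
surface: tausiusos

cell VEL=ak, CASE=ki, POLE=pa:
underlying: tais-ta-zg-es
1. e -> o, i -> u / B C0 _: fires at position(s) 3, 9: taustazgos
2. 0 -> a / C _ C: inserts after position(s) 4, 7: tausatazagos
surface: tausatazagos

cell VEL=ta, CASE=ol, POLE=pa:
underlying: tais-l-us-es
1. e -> o, i -> u / B C0 _: fires at position(s) 3, 8: tauslusos
2. 0 -> a / C _ C: inserts after position(s) 4: tausalusos
surface: tausalusos


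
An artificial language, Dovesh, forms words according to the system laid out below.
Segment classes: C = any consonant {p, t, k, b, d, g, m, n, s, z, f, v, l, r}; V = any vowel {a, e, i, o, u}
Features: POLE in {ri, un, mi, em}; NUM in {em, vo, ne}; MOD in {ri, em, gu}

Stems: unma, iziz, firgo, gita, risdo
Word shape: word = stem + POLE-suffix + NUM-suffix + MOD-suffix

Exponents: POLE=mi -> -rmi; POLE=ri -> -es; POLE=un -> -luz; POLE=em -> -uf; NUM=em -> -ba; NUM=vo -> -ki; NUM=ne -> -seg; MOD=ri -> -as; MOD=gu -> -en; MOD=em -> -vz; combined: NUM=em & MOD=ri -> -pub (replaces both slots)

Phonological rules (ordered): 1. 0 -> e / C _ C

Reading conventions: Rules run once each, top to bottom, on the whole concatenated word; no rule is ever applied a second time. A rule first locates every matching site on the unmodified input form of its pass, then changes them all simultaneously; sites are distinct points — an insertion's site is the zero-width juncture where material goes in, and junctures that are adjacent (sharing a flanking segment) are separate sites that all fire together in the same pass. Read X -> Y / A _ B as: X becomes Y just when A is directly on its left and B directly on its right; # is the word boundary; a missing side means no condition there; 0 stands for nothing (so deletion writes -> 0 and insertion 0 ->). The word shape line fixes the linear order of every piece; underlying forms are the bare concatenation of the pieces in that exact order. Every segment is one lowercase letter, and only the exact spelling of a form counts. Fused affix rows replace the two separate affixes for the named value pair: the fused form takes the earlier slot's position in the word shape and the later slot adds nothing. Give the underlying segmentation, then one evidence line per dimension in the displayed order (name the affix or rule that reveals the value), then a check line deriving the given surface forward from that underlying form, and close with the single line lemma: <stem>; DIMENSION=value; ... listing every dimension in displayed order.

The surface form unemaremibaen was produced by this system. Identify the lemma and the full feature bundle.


underlying: unma-rmi-ba-en
POLE=mi - signalled by the affix -rmi
NUM=em - signalled by the affix -ba
MOD=gu - signalled by the affix -en
check: unmarmibaen -> unemaremibaen
lemma: unma; POLE=mi; NUM=em; MOD=gu


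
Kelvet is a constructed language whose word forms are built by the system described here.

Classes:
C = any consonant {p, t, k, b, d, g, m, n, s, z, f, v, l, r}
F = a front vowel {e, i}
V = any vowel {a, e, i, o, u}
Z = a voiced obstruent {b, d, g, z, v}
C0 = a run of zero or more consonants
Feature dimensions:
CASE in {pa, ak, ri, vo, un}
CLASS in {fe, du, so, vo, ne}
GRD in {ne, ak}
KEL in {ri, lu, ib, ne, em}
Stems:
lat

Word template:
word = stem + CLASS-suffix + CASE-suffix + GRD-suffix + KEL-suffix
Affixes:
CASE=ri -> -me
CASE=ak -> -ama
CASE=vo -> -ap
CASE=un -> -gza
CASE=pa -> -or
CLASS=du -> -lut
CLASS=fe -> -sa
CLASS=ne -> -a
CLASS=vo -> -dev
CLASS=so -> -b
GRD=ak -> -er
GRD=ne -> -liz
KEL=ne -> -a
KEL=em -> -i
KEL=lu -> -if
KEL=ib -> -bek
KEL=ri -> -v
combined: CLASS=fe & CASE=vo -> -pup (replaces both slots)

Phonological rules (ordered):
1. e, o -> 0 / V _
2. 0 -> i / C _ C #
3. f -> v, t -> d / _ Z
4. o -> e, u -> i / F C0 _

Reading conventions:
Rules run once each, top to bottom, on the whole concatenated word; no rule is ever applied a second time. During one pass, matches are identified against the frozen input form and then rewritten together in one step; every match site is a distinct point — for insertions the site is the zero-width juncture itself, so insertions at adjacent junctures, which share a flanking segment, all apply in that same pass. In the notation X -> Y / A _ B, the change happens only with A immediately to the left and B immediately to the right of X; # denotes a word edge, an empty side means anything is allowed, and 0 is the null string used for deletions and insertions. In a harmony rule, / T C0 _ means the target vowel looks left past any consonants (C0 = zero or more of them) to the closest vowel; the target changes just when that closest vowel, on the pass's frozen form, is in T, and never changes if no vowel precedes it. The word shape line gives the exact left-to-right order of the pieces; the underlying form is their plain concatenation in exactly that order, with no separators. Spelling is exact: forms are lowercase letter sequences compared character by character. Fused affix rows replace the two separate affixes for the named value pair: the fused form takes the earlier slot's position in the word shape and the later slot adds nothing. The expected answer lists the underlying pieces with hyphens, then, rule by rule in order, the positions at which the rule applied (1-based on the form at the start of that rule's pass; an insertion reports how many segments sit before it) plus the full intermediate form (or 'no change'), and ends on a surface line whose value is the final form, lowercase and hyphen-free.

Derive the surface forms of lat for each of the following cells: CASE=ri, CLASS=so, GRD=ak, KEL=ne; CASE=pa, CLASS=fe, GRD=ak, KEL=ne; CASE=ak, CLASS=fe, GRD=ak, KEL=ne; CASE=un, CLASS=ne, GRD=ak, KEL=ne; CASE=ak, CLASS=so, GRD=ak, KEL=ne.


cell CASE=ri, CLASS=so, GRD=ak, KEL=ne:
underlying: lat-b-me-er-a
1. e, o -> 0 / V _: fires at position(s) 7: latbmera
2. 0 -> i / C _ C #: no change
3. f -> v, t -> d / _ Z: fires at position(s) 3: ladbmera
4. o -> e, u -> i / F C0 _: no change
surface: ladbmera

cell CASE=pa, CLASS=fe, GRD=ak, KEL=ne:
underlying: lat-sa-or-er-a
1. e, o -> 0 / V _: fires at position(s) 6: latsarera
2. 0 -> i / C _ C #: no change
3. f -> v, t -> d / _ Z: no change
4. o -> e, u -> i / F C0 _: no change
surface: latsarera

cell CASE=ak, CLASS=fe, GRD=ak, KEL=ne:
underlying: lat-sa-ama-er-a
1. e, o -> 0 / V _: fires at position(s) 9: latsaamara
2. 0 -> i / C _ C #: no change
3. f -> v, t -> d / _ Z: no change
4. o -> e, u -> i / F C0 _: no change
surface: latsaamara

cell CASE=un, CLASS=ne, GRD=ak, KEL=ne:
underlying: lat-a-gza-er-a
1. e, o -> 0 / V _: fires at position(s) 8: latagzara
2. 0 -> i / C _ C #: no change
3. f -> v, t -> d / _ Z: no change
4. o -> e, u -> i / F C0 _: no change
surface: latagzara

cell CASE=ak, CLASS=so, GRD=ak, KEL=ne:
underlying: lat-b-ama-er-a
1. e, o -> 0 / V _: fires at position(s) 8: latbamara
2. 0 -> i / C _ C #: no change
3. f -> v, t -> d / _ Z: fires at position(s) 3: ladbamara
4. o -> e, u -> i / F C0 _: no change
surface: ladbamara


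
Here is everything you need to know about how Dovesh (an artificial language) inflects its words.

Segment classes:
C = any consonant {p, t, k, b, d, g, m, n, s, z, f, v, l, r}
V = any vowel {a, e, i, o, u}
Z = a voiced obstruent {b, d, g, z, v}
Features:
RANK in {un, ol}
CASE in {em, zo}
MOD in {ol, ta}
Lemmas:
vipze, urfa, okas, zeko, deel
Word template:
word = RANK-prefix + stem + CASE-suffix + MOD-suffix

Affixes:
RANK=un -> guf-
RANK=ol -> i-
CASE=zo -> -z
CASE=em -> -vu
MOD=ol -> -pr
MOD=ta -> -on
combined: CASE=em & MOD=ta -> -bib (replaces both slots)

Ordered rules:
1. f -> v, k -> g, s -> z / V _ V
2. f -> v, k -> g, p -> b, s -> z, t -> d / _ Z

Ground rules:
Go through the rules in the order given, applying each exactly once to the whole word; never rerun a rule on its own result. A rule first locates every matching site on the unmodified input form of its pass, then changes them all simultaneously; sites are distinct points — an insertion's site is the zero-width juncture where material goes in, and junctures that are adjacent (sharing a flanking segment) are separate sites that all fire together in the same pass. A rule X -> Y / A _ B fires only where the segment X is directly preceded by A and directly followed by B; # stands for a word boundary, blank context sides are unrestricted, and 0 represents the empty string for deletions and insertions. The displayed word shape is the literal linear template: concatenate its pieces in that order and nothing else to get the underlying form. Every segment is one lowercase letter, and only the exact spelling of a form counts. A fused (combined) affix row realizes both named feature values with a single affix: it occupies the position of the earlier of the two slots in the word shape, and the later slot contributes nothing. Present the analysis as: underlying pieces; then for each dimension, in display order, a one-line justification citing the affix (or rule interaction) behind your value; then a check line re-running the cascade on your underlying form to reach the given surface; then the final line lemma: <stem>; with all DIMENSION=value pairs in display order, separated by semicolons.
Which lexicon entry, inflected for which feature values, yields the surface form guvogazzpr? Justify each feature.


underlying: guf-okas-z-pr
RANK=un - signalled by the affix guf-
CASE=zo - signalled by the affix -z
MOD=ol - signalled by the affix -pr
check: gufokaszpr -> guvogaszpr -> guvogazzpr
lemma: okas; RANK=un; CASE=zo; MOD=ol
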